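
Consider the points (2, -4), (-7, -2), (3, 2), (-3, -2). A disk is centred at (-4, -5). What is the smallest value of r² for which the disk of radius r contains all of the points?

The required radius is the distance from (-4, -5) to the farthest point.
Squared distances: 37, 18, 98, 10.
Maximum is 98, attained at (3, 2).

98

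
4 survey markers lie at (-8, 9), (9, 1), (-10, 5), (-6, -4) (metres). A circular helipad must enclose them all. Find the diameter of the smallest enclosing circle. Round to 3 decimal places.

A smallest enclosing disk is always determined by at most three of the input points on its boundary.
The farthest pair is (9, 1)–(-10, 5) with squared distance 377. The circle on this segment as diameter has centre (-0.5, 3) and r² = 377/4 = 94.25.
Check (-8, 9): distance² to centre = 92.25 ≤ 94.25, so it lies inside.
All remaining points lie in this disk, and no smaller disk contains both endpoints, so this is the minimum enclosing circle.
Diameter = 2r = 2√(94.25) ≈ 19.416.

19.416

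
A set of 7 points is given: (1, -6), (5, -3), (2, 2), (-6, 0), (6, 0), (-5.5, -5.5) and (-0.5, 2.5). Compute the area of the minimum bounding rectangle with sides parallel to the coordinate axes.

x ranges over [-6, 6], width 12.
y ranges over [-6, 2.5], height 8.5.
Area = 12 × 8.5 = 102.

102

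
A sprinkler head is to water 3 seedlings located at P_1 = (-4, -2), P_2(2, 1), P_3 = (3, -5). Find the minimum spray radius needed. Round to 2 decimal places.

Side lengths²: P_1P_2² = 45, P_1P_3² = 58, P_2P_3² = 37.
Since P_1P_3² = 58 < 45 + 37 = 82, the triangle is acute, so the smallest enclosing circle is the circumcircle.
Circumcentre = (-1/26, -63/26), r² = 5365/338.
r = √(5365/338) ≈ 3.98.

3.98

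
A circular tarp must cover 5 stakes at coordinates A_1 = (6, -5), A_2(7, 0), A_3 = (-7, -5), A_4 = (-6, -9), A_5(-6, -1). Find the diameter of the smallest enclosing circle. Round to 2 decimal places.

A smallest enclosing disk is always determined by at most three of the input points on its boundary.
The farthest pair is A_2–A_4 with squared distance 250. The circle on this segment as diameter has centre (0.5, -4.5) and r² = 250/4 = 62.5.
Check A_1: distance² to centre = 30.5 ≤ 62.5, so it lies inside.
All remaining points lie in this disk, and no smaller disk contains both endpoints, so this is the minimum enclosing circle.
Diameter = 2r = 2√(62.5) ≈ 15.81.

15.81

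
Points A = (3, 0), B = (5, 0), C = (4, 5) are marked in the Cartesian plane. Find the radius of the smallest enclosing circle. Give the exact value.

Side lengths²: AB² = 4, AC² = 26, BC² = 26.
Since BC² = 26 < 26 + 4 = 30, the triangle is acute, so the smallest enclosing circle is the circumcircle.
Circumcentre = (4, 2.4), r² = 6.76.
r = √(6.76) = 2.6.

2.6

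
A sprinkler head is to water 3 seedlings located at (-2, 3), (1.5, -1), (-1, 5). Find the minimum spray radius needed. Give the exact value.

3.25

Call the three points A, B, C in the order given.
Side lengths²: AB² = 28.25, AC² = 5, BC² = 42.25.
Since BC² = 42.25 ≥ 28.25 + 5 = 33.25, the angle opposite BC is not acute, so the smallest enclosing circle has BC as diameter.
Centre = midpoint of BC = (0.25, 2), r² = 42.25/4 = 10.5625.
r = √(10.5625) = 3.25.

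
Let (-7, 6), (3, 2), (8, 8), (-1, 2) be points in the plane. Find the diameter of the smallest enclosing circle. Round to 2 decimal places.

15.13

The farthest pair is (-7, 6)–(8, 8) with squared distance 229. The circle on this segment as diameter has centre (0.5, 7) and r² = 229/4 = 57.25.
Check (3, 2): distance² to centre = 31.25 ≤ 57.25, so it lies inside.
All remaining points lie in this disk, and no smaller disk contains both endpoints, so this is the minimum enclosing circle.
Diameter = 2r = 2√(57.25) ≈ 15.13.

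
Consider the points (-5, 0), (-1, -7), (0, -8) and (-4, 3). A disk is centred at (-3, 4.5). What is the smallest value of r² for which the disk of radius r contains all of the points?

The required radius is the distance from (-3, 4.5) to the farthest point.
Squared distances: 24.25, 136.25, 165.25, 3.25.
Maximum is 165.25, attained at (0, -8).

165.25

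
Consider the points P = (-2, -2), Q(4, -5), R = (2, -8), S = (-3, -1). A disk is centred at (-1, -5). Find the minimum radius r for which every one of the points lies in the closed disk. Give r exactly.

5

The required radius is the distance from (-1, -5) to the farthest point.
Squared distances: 10, 25, 18, 20.
Maximum is 25, attained at Q.
r = √25 = 5.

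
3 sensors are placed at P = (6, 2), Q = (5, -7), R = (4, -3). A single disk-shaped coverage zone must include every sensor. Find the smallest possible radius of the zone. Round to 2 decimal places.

Side lengths²: PQ² = 82, PR² = 29, QR² = 17.
Since PQ² = 82 ≥ 29 + 17 = 46, the angle opposite PQ is not acute, so the smallest enclosing circle has PQ as diameter.
Centre = midpoint of PQ = (5.5, -2.5), r² = 82/4 = 20.5.
r = √(20.5) ≈ 4.53.

4.53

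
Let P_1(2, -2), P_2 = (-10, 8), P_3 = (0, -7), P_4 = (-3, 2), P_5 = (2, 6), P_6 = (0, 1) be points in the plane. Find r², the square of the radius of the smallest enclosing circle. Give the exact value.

A smallest enclosing disk is always determined by at most three of the input points on its boundary.
The farthest pair is P_2–P_3 with squared distance 325. The circle on this segment as diameter has centre (-5, 0.5) and r² = 325/4 = 81.25.
Check P_1: distance² to centre = 55.25 ≤ 81.25, so it lies inside.
All remaining points lie in this disk, and no smaller disk contains both endpoints, so this is the minimum enclosing circle.

81.25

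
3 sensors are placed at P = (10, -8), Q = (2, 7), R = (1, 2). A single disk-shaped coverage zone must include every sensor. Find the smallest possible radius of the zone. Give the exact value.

8.5

Side lengths²: PQ² = 289, PR² = 181, QR² = 26.
Since PQ² = 289 ≥ 181 + 26 = 207, the angle opposite PQ is not acute, so the smallest enclosing circle has PQ as diameter.
Centre = midpoint of PQ = (6, -0.5), r² = 289/4 = 72.25.
r = √(72.25) = 8.5.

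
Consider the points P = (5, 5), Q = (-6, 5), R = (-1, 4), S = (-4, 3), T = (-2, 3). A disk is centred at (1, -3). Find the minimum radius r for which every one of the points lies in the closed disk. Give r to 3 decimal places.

The required radius is the distance from (1, -3) to the farthest point.
Squared distances: 80, 113, 53, 61, 45.
Maximum is 113, attained at Q.
r = √113 ≈ 10.630.

10.630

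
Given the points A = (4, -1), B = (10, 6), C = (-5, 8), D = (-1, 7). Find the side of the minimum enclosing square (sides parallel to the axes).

15

The bounding box has width 15 and height 9.
An axis-aligned square enclosing the set must have side ≥ max(width, height).
So the minimum side is max(15, 9) = 15.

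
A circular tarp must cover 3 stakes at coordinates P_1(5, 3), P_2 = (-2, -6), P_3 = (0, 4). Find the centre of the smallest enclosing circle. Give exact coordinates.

(1.5, -1.5)

Side lengths²: P_1P_2² = 130, P_1P_3² = 26, P_2P_3² = 104.
Since P_1P_2² = 130 ≥ 104 + 26 = 130, the angle opposite P_1P_2 is not acute, so the smallest enclosing circle has P_1P_2 as diameter.
Centre = midpoint of P_1P_2 = (1.5, -1.5), r² = 130/4 = 32.5.
Centre = (1.5, -1.5).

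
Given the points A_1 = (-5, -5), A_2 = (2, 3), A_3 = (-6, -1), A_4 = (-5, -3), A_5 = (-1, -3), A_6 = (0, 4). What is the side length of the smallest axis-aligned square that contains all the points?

The bounding box has width 8 and height 9.
An axis-aligned square enclosing the set must have side ≥ max(width, height).
So the minimum side is max(8, 9) = 9.

9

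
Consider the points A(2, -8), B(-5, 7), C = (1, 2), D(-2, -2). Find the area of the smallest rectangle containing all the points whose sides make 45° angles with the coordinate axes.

In coordinates u = x + y, v = x − y the rectangle is axis-aligned; the map (x,y)→(u,v) scales areas by 2.
u-values: -6, 2, 3, -4; range = 3 − (-6) = 9.
v-values: 10, -12, -1, 0; range = 10 − (-12) = 22.
Area = (9 × 22) / 2 = 99.

99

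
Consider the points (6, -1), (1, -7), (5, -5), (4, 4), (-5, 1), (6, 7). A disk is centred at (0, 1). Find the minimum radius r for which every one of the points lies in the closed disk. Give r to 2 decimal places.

8.49

The required radius is the distance from (0, 1) to the farthest point.
Squared distances: 40, 65, 61, 25, 25, 72.
Maximum is 72, attained at (6, 7).
r = √72 ≈ 8.49.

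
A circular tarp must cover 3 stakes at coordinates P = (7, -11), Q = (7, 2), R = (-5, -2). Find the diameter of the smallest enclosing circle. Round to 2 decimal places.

Side lengths²: PQ² = 169, PR² = 225, QR² = 160.
Since PR² = 225 < 169 + 160 = 329, the triangle is acute, so the smallest enclosing circle is the circumcircle.
Circumcentre = (2.5, -4.5), r² = 62.5.
Diameter = 2r = 2√(62.5) ≈ 15.81.

15.81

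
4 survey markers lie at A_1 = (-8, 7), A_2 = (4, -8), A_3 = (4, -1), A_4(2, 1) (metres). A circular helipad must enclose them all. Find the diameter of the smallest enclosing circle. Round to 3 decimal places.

19.209

The farthest pair is A_1–A_2 with squared distance 369. The circle on this segment as diameter has centre (-2, -0.5) and r² = 369/4 = 92.25.
Check A_3: distance² to centre = 36.25 ≤ 92.25, so it lies inside.
All remaining points lie in this disk, and no smaller disk contains both endpoints, so this is the minimum enclosing circle.
Diameter = 2r = 2√(92.25) ≈ 19.209.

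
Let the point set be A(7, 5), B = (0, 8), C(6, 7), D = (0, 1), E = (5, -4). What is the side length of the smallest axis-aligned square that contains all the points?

The bounding box has width 7 and height 12.
An axis-aligned square enclosing the set must have side ≥ max(width, height).
So the minimum side is max(7, 12) = 12.

12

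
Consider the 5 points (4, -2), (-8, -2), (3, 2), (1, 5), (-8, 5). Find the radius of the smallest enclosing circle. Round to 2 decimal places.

6.95

The minimum enclosing circle of a finite set is fixed by two of the points (as a diameter) or three (as a circumcircle).
The farthest pair is (4, -2)–(-8, 5) with squared distance 193. The circle on this segment as diameter has centre (-2, 1.5) and r² = 193/4 = 48.25.
Check (-8, -2): distance² to centre = 48.25 ≤ 48.25, so it lies inside.
All remaining points lie in this disk, and no smaller disk contains both endpoints, so this is the minimum enclosing circle.
r = √(48.25) ≈ 6.95.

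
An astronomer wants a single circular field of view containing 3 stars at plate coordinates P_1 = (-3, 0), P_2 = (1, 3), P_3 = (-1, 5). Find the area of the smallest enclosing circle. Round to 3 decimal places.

Side lengths²: P_1P_2² = 25, P_1P_3² = 29, P_2P_3² = 8.
Since P_1P_3² = 29 < 25 + 8 = 33, the triangle is acute, so the smallest enclosing circle is the circumcircle.
Circumcentre = (-23/14, 33/14), r² = 725/98.
Area = π·r² = π·725/98 ≈ 23.241.

23.241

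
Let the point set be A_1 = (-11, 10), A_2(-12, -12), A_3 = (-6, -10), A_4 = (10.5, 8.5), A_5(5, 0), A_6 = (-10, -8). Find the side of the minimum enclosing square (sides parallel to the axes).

The bounding box has width 22.5 and height 22.
An axis-aligned square enclosing the set must have side ≥ max(width, height).
So the minimum side is max(22.5, 22) = 22.5.

22.5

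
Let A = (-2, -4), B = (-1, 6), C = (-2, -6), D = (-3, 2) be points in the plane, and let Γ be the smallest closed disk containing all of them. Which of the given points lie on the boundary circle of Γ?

B, C

A smallest enclosing disk is always determined by at most three of the input points on its boundary.
The farthest pair is B–C with squared distance 145. The circle on this segment as diameter has centre (-1.5, 0) and r² = 145/4 = 36.25.
Check A: distance² to centre = 16.25 ≤ 36.25, so it lies inside.
All remaining points lie in this disk, and no smaller disk contains both endpoints, so this is the minimum enclosing circle.
The points at distance exactly r from the centre are B, C — 2 points.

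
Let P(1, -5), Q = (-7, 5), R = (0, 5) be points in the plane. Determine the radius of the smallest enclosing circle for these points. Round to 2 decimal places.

6.40

Side lengths²: PQ² = 164, PR² = 101, QR² = 49.
Since PQ² = 164 ≥ 101 + 49 = 150, the angle opposite PQ is not acute, so the smallest enclosing circle has PQ as diameter.
Centre = midpoint of PQ = (-3, 0), r² = 164/4 = 41.
r = √41 ≈ 6.40.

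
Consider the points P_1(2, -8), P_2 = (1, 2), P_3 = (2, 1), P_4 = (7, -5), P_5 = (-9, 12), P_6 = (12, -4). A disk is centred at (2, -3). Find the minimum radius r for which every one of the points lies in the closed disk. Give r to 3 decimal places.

18.601

The required radius is the distance from (2, -3) to the farthest point.
Squared distances: 25, 26, 16, 29, 346, 101.
Maximum is 346, attained at P_5.
r = √346 ≈ 18.601.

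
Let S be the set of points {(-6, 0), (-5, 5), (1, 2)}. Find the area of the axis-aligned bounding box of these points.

35

x ranges over [-6, 1], width 7.
y ranges over [0, 5], height 5.
Area = 7 × 5 = 35.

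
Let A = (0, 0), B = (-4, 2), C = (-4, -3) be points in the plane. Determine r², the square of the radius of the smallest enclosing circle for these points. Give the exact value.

Side lengths²: AB² = 20, AC² = 25, BC² = 25.
Since BC² = 25 < 25 + 20 = 45, the triangle is acute, so the smallest enclosing circle is the circumcircle.
Circumcentre = (-2.75, -0.5), r² = 7.8125.

7.8125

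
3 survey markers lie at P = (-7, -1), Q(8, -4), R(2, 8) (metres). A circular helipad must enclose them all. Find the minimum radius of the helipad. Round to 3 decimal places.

8.062

Side lengths²: PQ² = 234, PR² = 162, QR² = 180.
Since PQ² = 234 < 180 + 162 = 342, the triangle is acute, so the smallest enclosing circle is the circumcircle.
Circumcentre = (1, 0), r² = 65.
r = √65 ≈ 8.062.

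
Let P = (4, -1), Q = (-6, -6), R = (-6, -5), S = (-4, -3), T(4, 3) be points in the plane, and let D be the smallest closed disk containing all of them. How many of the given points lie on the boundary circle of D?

The minimum enclosing circle of a finite set is fixed by two of the points (as a diameter) or three (as a circumcircle).
The farthest pair is Q–T with squared distance 181. The circle on this segment as diameter has centre (-1, -1.5) and r² = 181/4 = 45.25.
Check P: distance² to centre = 25.25 ≤ 45.25, so it lies inside.
All remaining points lie in this disk, and no smaller disk contains both endpoints, so this is the minimum enclosing circle.
The points at distance exactly r from the centre are Q, T — 2 points.

2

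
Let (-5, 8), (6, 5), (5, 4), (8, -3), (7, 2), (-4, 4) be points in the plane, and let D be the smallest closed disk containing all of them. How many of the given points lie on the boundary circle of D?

The minimum enclosing circle of a finite set is fixed by two of the points (as a diameter) or three (as a circumcircle).
The farthest pair is (-5, 8)–(8, -3) with squared distance 290. The circle on this segment as diameter has centre (1.5, 2.5) and r² = 290/4 = 72.5.
Check (6, 5): distance² to centre = 26.5 ≤ 72.5, so it lies inside.
All remaining points lie in this disk, and no smaller disk contains both endpoints, so this is the minimum enclosing circle.
The points at distance exactly r from the centre are (-5, 8), (8, -3) — 2 points.

2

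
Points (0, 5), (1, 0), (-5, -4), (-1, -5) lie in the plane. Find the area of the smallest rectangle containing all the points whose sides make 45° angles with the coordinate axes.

63

In coordinates u = x + y, v = x − y the rectangle is axis-aligned; the map (x,y)→(u,v) scales areas by 2.
u-values: 5, 1, -9, -6; range = 5 − (-9) = 14.
v-values: -5, 1, -1, 4; range = 4 − (-5) = 9.
Area = (14 × 9) / 2 = 63.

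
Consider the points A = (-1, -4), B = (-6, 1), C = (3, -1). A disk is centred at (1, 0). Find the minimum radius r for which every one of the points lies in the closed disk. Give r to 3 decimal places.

7.071

The required radius is the distance from (1, 0) to the farthest point.
Squared distances: 20, 50, 5.
Maximum is 50, attained at B.
r = √50 ≈ 7.071.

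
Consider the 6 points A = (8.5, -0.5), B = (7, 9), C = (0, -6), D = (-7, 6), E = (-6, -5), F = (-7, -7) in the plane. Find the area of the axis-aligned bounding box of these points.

x ranges over [-7, 8.5], width 15.5.
y ranges over [-7, 9], height 16.
Area = 15.5 × 16 = 248.

248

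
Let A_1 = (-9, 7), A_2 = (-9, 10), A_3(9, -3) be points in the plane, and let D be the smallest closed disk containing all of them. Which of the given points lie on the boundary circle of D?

A_2, A_3

Side lengths²: A_1A_2² = 9, A_1A_3² = 424, A_2A_3² = 493.
Since A_2A_3² = 493 ≥ 424 + 9 = 433, the angle opposite A_2A_3 is not acute, so the smallest enclosing circle has A_2A_3 as diameter.
Centre = midpoint of A_2A_3 = (0, 3.5), r² = 493/4 = 123.25.
The points at distance exactly r from the centre are A_2, A_3 — 2 points.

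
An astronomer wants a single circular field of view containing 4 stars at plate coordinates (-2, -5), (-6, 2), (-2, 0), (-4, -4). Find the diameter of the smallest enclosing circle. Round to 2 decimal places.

A smallest enclosing disk is always determined by at most three of the input points on its boundary.
The farthest pair is (-2, -5)–(-6, 2) with squared distance 65. The circle on this segment as diameter has centre (-4, -1.5) and r² = 65/4 = 16.25.
Check (-2, 0): distance² to centre = 6.25 ≤ 16.25, so it lies inside.
All remaining points lie in this disk, and no smaller disk contains both endpoints, so this is the minimum enclosing circle.
Diameter = 2r = 2√(16.25) ≈ 8.06.

8.06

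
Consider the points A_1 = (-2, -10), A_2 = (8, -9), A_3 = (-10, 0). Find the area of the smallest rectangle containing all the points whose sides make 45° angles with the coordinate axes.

148.5

In coordinates u = x + y, v = x − y the rectangle is axis-aligned; the map (x,y)→(u,v) scales areas by 2.
u-values: -12, -1, -10; range = -1 − (-12) = 11.
v-values: 8, 17, -10; range = 17 − (-10) = 27.
Area = (11 × 27) / 2 = 148.5.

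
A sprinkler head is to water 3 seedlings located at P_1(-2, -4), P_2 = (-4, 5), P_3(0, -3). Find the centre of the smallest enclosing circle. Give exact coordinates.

(-3, 0.5)

Side lengths²: P_1P_2² = 85, P_1P_3² = 5, P_2P_3² = 80.
Since P_1P_2² = 85 ≥ 80 + 5 = 85, the angle opposite P_1P_2 is not acute, so the smallest enclosing circle has P_1P_2 as diameter.
Centre = midpoint of P_1P_2 = (-3, 0.5), r² = 85/4 = 21.25.
Centre = (-3, 0.5).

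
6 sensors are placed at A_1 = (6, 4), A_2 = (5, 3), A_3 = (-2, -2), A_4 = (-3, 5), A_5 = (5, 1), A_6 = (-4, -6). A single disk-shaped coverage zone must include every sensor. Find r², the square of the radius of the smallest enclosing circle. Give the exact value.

By Welzl's lemma the MEC is supported by two points (diametrically opposite) or three points (on a circumcircle).
The minimum enclosing circle is determined by three boundary points: A_1, A_4, A_6.
Their circumcentre is (0.9, -0.9) with r² = 50.02.
The farthest remaining point A_2 is at distance² 32.02 ≤ 50.02.

50.02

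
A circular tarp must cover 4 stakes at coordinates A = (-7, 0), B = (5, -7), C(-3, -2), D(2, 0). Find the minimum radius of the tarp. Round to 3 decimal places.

6.946

The farthest pair is A–B with squared distance 193. The circle on this segment as diameter has centre (-1, -3.5) and r² = 193/4 = 48.25.
Check C: distance² to centre = 6.25 ≤ 48.25, so it lies inside.
All remaining points lie in this disk, and no smaller disk contains both endpoints, so this is the minimum enclosing circle.
r = √(48.25) ≈ 6.946.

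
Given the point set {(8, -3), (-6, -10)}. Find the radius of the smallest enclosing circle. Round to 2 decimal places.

The smallest circle enclosing two points has them as diameter endpoints.
Centre = midpoint = (1, -6.5); r² = |(8, -3)−(-6, -10)|²/4 = 245/4 = 61.25.
r = √(61.25) ≈ 7.83.

7.83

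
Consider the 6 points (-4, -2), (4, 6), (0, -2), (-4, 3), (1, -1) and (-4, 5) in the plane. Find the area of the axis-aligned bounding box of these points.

x ranges over [-4, 4], width 8.
y ranges over [-2, 6], height 8.
Area = 8 × 8 = 64.

64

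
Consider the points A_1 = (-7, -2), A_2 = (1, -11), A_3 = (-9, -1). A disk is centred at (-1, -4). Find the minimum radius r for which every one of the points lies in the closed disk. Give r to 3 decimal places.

8.544

The required radius is the distance from (-1, -4) to the farthest point.
Squared distances: 40, 53, 73.
Maximum is 73, attained at A_3.
r = √73 ≈ 8.544.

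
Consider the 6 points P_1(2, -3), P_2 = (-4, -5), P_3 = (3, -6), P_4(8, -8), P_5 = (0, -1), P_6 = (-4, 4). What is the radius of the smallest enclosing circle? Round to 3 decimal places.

8.485

By Welzl's lemma the MEC is supported by two points (diametrically opposite) or three points (on a circumcircle).
The farthest pair is P_4–P_6 with squared distance 288. The circle on this segment as diameter has centre (2, -2) and r² = 288/4 = 72.
Check P_1: distance² to centre = 1 ≤ 72, so it lies inside.
All remaining points lie in this disk, and no smaller disk contains both endpoints, so this is the minimum enclosing circle.
r = √72 ≈ 8.485.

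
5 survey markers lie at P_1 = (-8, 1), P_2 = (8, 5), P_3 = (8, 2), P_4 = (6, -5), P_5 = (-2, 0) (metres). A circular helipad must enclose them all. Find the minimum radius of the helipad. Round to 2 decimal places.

8.43

A smallest enclosing disk is always determined by at most three of the input points on its boundary.
The minimum enclosing circle is determined by three boundary points: P_1, P_2, P_4.
Their circumcentre is (8/19, 25/19) with r² = 25636/361.
The farthest remaining point P_3 is at distance² 20905/361 ≤ 25636/361.
r = √(25636/361) ≈ 8.43.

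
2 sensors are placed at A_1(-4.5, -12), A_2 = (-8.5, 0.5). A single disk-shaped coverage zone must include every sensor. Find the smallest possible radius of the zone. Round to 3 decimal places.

The smallest circle enclosing two points has them as diameter endpoints.
Centre = midpoint = (-6.5, -5.75); r² = |A_1A_2|²/4 = 172.25/4 = 43.0625.
r = √(43.0625) ≈ 6.562.

6.562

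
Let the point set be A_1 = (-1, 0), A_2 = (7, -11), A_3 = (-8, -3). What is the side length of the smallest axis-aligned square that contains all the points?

15

The bounding box has width 15 and height 11.
An axis-aligned square enclosing the set must have side ≥ max(width, height).
So the minimum side is max(15, 11) = 15.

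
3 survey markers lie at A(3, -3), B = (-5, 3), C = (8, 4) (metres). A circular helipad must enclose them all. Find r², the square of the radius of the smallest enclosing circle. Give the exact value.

Side lengths²: AB² = 100, AC² = 74, BC² = 170.
Since BC² = 170 < 100 + 74 = 174, the triangle is acute, so the smallest enclosing circle is the circumcircle.
Circumcentre = (65/43, 144/43), r² = 78625/1849.

78625/1849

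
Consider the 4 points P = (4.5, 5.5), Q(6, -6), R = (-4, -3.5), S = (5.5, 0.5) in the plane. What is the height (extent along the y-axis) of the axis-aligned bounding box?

max y = 5.5, min y = -6, so height = 11.5.

11.5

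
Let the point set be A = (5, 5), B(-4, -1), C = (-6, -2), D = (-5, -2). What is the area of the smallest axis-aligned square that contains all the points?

The bounding box has width 11 and height 7.
An axis-aligned square enclosing the set must have side ≥ max(width, height).
So the minimum side is max(11, 7) = 11.
Area = 11² = 121.

121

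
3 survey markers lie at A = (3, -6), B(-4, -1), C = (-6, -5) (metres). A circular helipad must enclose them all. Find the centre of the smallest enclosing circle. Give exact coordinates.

(-27/19, -91/19)

Side lengths²: AB² = 74, AC² = 82, BC² = 20.
Since AC² = 82 < 74 + 20 = 94, the triangle is acute, so the smallest enclosing circle is the circumcircle.
Circumcentre = (-27/19, -91/19), r² = 7585/361.
Centre = (-27/19, -91/19).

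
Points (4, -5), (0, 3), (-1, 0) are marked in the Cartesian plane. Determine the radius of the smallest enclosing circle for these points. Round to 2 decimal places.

Call the three points A, B, C in the order given.
Side lengths²: AB² = 80, AC² = 50, BC² = 10.
Since AB² = 80 ≥ 50 + 10 = 60, the angle opposite AB is not acute, so the smallest enclosing circle has AB as diameter.
Centre = midpoint of AB = (2, -1), r² = 80/4 = 20.
r = √20 ≈ 4.47.

4.47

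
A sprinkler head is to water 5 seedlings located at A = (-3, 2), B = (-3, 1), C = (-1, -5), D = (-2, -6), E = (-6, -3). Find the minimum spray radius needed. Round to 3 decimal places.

A smallest enclosing disk is always determined by at most three of the input points on its boundary.
The farthest pair is A–D with squared distance 65. The circle on this segment as diameter has centre (-2.5, -2) and r² = 65/4 = 16.25.
Check B: distance² to centre = 9.25 ≤ 16.25, so it lies inside.
All remaining points lie in this disk, and no smaller disk contains both endpoints, so this is the minimum enclosing circle.
r = √(16.25) ≈ 4.031.

4.031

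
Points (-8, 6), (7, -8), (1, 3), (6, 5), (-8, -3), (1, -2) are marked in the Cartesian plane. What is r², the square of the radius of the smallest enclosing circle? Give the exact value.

By Welzl's lemma the MEC is supported by two points (diametrically opposite) or three points (on a circumcircle).
The farthest pair is (-8, 6)–(7, -8) with squared distance 421. The circle on this segment as diameter has centre (-0.5, -1) and r² = 421/4 = 105.25.
Check (1, 3): distance² to centre = 18.25 ≤ 105.25, so it lies inside.
All remaining points lie in this disk, and no smaller disk contains both endpoints, so this is the minimum enclosing circle.

105.25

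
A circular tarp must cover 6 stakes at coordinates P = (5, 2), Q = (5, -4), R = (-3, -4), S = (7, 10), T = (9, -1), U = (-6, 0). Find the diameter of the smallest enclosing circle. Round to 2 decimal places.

A smallest enclosing disk is always determined by at most three of the input points on its boundary.
The farthest pair is R–S with squared distance 296. The circle on this segment as diameter has centre (2, 3) and r² = 296/4 = 74.
Check P: distance² to centre = 10 ≤ 74, so it lies inside.
All remaining points lie in this disk, and no smaller disk contains both endpoints, so this is the minimum enclosing circle.
Diameter = 2r = 2√74 ≈ 17.20.

17.20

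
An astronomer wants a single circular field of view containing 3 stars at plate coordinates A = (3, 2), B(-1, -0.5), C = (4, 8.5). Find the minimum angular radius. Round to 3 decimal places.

Side lengths²: AB² = 22.25, AC² = 43.25, BC² = 106.
Since BC² = 106 ≥ 43.25 + 22.25 = 65.5, the angle opposite BC is not acute, so the smallest enclosing circle has BC as diameter.
Centre = midpoint of BC = (1.5, 4), r² = 106/4 = 26.5.
r = √(26.5) ≈ 5.148.

5.148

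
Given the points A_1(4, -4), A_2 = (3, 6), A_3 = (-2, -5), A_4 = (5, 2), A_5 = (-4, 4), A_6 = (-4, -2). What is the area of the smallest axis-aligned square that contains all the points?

The bounding box has width 9 and height 11.
An axis-aligned square enclosing the set must have side ≥ max(width, height).
So the minimum side is max(9, 11) = 11.
Area = 11² = 121.

121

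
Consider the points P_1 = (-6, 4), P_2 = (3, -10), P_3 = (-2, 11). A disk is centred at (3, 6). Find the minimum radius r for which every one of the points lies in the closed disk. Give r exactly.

16

The required radius is the distance from (3, 6) to the farthest point.
Squared distances: 85, 256, 50.
Maximum is 256, attained at P_2.
r = √256 = 16.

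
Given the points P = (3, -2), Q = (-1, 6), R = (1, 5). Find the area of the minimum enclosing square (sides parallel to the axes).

64

The bounding box has width 4 and height 8.
An axis-aligned square enclosing the set must have side ≥ max(width, height).
So the minimum side is max(4, 8) = 8.
Area = 8² = 64.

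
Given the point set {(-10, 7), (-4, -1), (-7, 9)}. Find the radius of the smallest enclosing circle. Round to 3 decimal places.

Call the three points A, B, C in the order given.
Side lengths²: AB² = 100, AC² = 13, BC² = 109.
Since BC² = 109 < 100 + 13 = 113, the triangle is acute, so the smallest enclosing circle is the circumcircle.
Circumcentre = (-52/9, 47/12), r² = 35425/1296.
r = √(35425/1296) ≈ 5.228.

5.228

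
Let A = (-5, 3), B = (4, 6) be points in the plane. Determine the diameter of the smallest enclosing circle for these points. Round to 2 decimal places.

The smallest circle enclosing two points has them as diameter endpoints.
Centre = midpoint = (-0.5, 4.5); r² = |AB|²/4 = 90/4 = 22.5.
Diameter = 2r = 2√(22.5) ≈ 9.49.

9.49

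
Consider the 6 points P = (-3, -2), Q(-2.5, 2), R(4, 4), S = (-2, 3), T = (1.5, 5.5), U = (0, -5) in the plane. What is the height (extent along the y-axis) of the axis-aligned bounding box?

10.5

max y = 5.5, min y = -5, so height = 10.5.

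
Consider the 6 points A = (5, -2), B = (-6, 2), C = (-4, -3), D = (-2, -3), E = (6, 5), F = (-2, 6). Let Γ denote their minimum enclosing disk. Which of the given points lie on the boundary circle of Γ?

A smallest enclosing disk is always determined by at most three of the input points on its boundary.
The minimum enclosing circle is determined by three boundary points: B, C, E.
Their circumcentre is (5/11, 37/22) with r² = 20213/484.
The farthest remaining point A is at distance² 16561/484 ≤ 20213/484.
The points at distance exactly r from the centre are B, C, E — 3 points.

B, C, E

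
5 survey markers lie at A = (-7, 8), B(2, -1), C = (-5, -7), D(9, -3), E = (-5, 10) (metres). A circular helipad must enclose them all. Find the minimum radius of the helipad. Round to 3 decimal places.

9.935

The minimum enclosing circle is determined by three boundary points: C, D, E.
Their circumcentre is (1/7, 1.5) with r² = 19345/196.
The farthest remaining point A is at distance² 18281/196 ≤ 19345/196.
r = √(19345/196) ≈ 9.935.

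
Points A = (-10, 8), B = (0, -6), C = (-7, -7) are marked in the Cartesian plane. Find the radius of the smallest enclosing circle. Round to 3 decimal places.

8.602

Side lengths²: AB² = 296, AC² = 234, BC² = 50.
Since AB² = 296 ≥ 234 + 50 = 284, the angle opposite AB is not acute, so the smallest enclosing circle has AB as diameter.
Centre = midpoint of AB = (-5, 1), r² = 296/4 = 74.
r = √74 ≈ 8.602.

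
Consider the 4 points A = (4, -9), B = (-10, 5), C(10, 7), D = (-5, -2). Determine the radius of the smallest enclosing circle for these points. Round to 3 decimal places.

The minimum enclosing circle is determined by three boundary points: A, B, C.
Their circumcentre is (5/11, 16/11) with r² = 14746/121.
The farthest remaining point D is at distance² 5044/121 ≤ 14746/121.
r = √(14746/121) ≈ 11.039.

11.039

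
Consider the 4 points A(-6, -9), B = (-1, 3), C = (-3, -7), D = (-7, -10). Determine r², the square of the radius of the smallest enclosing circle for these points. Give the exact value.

51.25

A smallest enclosing disk is always determined by at most three of the input points on its boundary.
The farthest pair is B–D with squared distance 205. The circle on this segment as diameter has centre (-4, -3.5) and r² = 205/4 = 51.25.
Check A: distance² to centre = 34.25 ≤ 51.25, so it lies inside.
All remaining points lie in this disk, and no smaller disk contains both endpoints, so this is the minimum enclosing circle.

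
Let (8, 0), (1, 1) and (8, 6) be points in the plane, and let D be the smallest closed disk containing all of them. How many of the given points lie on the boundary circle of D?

Call the three points A, B, C in the order given.
Side lengths²: AB² = 50, AC² = 36, BC² = 74.
Since BC² = 74 < 50 + 36 = 86, the triangle is acute, so the smallest enclosing circle is the circumcircle.
Circumcentre = (34/7, 3), r² = 925/49.
The points at distance exactly r from the centre are (8, 0), (1, 1), (8, 6) — 3 points.

3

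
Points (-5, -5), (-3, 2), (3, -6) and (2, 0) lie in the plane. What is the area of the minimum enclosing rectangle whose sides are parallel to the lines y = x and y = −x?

In coordinates u = x + y, v = x − y the rectangle is axis-aligned; the map (x,y)→(u,v) scales areas by 2.
u-values: -10, -1, -3, 2; range = 2 − (-10) = 12.
v-values: 0, -5, 9, 2; range = 9 − (-5) = 14.
Area = (12 × 14) / 2 = 84.

84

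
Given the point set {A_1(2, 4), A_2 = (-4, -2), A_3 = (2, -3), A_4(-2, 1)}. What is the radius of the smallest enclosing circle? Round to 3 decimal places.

The minimum enclosing circle is determined by three boundary points: A_1, A_2, A_3.
Their circumcentre is (-0.5, 0.5) with r² = 18.5.
The farthest remaining point A_4 is at distance² 2.5 ≤ 18.5.
r = √(18.5) ≈ 4.301.

4.301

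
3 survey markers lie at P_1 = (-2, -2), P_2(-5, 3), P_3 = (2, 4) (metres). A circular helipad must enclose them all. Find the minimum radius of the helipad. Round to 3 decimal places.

3.912

Side lengths²: P_1P_2² = 34, P_1P_3² = 52, P_2P_3² = 50.
Since P_1P_3² = 52 < 50 + 34 = 84, the triangle is acute, so the smallest enclosing circle is the circumcircle.
Circumcentre = (-24/19, 35/19), r² = 5525/361.
r = √(5525/361) ≈ 3.912.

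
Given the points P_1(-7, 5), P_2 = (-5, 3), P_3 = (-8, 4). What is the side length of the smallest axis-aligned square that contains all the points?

3

The bounding box has width 3 and height 2.
An axis-aligned square enclosing the set must have side ≥ max(width, height).
So the minimum side is max(3, 2) = 3.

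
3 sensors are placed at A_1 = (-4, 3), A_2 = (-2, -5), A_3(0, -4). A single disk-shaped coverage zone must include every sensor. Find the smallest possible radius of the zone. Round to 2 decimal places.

Side lengths²: A_1A_2² = 68, A_1A_3² = 65, A_2A_3² = 5.
Since A_1A_2² = 68 < 65 + 5 = 70, the triangle is acute, so the smallest enclosing circle is the circumcircle.
Circumcentre = (-25/9, -17/18), r² = 5525/324.
r = √(5525/324) ≈ 4.13.

4.13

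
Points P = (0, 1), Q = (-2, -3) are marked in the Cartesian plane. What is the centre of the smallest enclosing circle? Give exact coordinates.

(-1, -1)

The smallest circle enclosing two points has them as diameter endpoints.
Centre = midpoint = (-1, -1); r² = |PQ|²/4 = 20/4 = 5.
Centre = (-1, -1).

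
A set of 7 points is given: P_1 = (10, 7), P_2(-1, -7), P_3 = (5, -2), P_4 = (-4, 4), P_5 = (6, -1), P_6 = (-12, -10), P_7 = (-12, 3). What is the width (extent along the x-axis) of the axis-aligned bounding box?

max x = 10, min x = -12, so width = 22.

22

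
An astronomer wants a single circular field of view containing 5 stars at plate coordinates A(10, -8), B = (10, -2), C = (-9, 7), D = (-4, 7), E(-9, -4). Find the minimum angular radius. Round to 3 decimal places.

12.104

A smallest enclosing disk is always determined by at most three of the input points on its boundary.
The farthest pair is A–C with squared distance 586. The circle on this segment as diameter has centre (0.5, -0.5) and r² = 586/4 = 146.5.
Check B: distance² to centre = 92.5 ≤ 146.5, so it lies inside.
All remaining points lie in this disk, and no smaller disk contains both endpoints, so this is the minimum enclosing circle.
r = √(146.5) ≈ 12.104.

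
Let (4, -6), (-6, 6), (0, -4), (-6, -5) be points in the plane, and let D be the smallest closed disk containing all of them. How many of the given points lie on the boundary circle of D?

2

By Welzl's lemma the MEC is supported by two points (diametrically opposite) or three points (on a circumcircle).
The farthest pair is (4, -6)–(-6, 6) with squared distance 244. The circle on this segment as diameter has centre (-1, 0) and r² = 244/4 = 61.
Check (0, -4): distance² to centre = 17 ≤ 61, so it lies inside.
All remaining points lie in this disk, and no smaller disk contains both endpoints, so this is the minimum enclosing circle.
The points at distance exactly r from the centre are (4, -6), (-6, 6) — 2 points.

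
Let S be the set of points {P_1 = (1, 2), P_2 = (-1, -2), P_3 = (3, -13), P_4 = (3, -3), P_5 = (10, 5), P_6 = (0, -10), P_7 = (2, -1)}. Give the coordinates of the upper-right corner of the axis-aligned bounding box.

(10, 5)

x-range [-1, 10], y-range [-13, 5].
The upper-right corner is (10, 5).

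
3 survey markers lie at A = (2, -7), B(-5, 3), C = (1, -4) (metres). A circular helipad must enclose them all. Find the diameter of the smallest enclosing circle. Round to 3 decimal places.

12.207

Side lengths²: AB² = 149, AC² = 10, BC² = 85.
Since AB² = 149 ≥ 85 + 10 = 95, the angle opposite AB is not acute, so the smallest enclosing circle has AB as diameter.
Centre = midpoint of AB = (-1.5, -2), r² = 149/4 = 37.25.
Diameter = 2r = 2√(37.25) ≈ 12.207.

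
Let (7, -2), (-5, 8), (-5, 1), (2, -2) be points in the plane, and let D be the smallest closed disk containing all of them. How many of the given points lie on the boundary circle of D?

The farthest pair is (7, -2)–(-5, 8) with squared distance 244. The circle on this segment as diameter has centre (1, 3) and r² = 244/4 = 61.
Check (-5, 1): distance² to centre = 40 ≤ 61, so it lies inside.
All remaining points lie in this disk, and no smaller disk contains both endpoints, so this is the minimum enclosing circle.
The points at distance exactly r from the centre are (7, -2), (-5, 8) — 2 points.

2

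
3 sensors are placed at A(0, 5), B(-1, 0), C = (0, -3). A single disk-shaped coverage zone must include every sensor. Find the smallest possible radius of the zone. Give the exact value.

Side lengths²: AB² = 26, AC² = 64, BC² = 10.
Since AC² = 64 ≥ 26 + 10 = 36, the angle opposite AC is not acute, so the smallest enclosing circle has AC as diameter.
Centre = midpoint of AC = (0, 1), r² = 64/4 = 16.
r = √16 = 4.

4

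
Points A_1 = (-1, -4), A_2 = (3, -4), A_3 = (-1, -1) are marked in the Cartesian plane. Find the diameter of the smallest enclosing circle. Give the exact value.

5

Side lengths²: A_1A_2² = 16, A_1A_3² = 9, A_2A_3² = 25.
Since A_2A_3² = 25 ≥ 16 + 9 = 25, the angle opposite A_2A_3 is not acute, so the smallest enclosing circle has A_2A_3 as diameter.
Centre = midpoint of A_2A_3 = (1, -2.5), r² = 25/4 = 6.25.
Diameter = 2r = 2√(6.25) = 5.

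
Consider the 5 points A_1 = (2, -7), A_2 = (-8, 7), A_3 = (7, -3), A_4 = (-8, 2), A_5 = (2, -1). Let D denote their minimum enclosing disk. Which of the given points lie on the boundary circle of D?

A_1, A_2, A_3

A smallest enclosing disk is always determined by at most three of the input points on its boundary.
The minimum enclosing circle is determined by three boundary points: A_1, A_2, A_3.
Their circumcentre is (-17/22, 35/22) with r² = 19721/242.
The farthest remaining point A_4 is at distance² 12681/242 ≤ 19721/242.
The points at distance exactly r from the centre are A_1, A_2, A_3 — 3 points.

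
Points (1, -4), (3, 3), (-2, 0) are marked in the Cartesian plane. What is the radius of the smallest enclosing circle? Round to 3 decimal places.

Call the three points A, B, C in the order given.
Side lengths²: AB² = 53, AC² = 25, BC² = 34.
Since AB² = 53 < 34 + 25 = 59, the triangle is acute, so the smallest enclosing circle is the circumcircle.
Circumcentre = (95/58, -23/58), r² = 22525/1682.
r = √(22525/1682) ≈ 3.659.

3.659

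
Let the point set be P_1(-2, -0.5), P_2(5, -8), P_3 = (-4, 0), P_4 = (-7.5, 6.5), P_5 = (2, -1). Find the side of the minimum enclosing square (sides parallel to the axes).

14.5

The bounding box has width 12.5 and height 14.5.
An axis-aligned square enclosing the set must have side ≥ max(width, height).
So the minimum side is max(12.5, 14.5) = 14.5.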